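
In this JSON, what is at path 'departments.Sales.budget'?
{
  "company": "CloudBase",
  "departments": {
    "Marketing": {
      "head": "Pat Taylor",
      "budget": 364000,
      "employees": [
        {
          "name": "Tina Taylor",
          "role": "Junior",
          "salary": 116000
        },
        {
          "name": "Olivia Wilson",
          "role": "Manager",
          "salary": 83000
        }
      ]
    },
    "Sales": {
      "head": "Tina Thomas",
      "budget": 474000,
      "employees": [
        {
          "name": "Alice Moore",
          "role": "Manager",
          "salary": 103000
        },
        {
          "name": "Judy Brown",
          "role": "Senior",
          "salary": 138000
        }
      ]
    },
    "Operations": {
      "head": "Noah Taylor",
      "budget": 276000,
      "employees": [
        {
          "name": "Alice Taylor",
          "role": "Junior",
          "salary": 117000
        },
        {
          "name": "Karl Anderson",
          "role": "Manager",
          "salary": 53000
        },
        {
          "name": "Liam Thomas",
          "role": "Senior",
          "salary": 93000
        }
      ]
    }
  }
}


Path: departments.Sales.budget

Navigate:
  -> departments
  -> Sales
  -> budget = 474000

474000


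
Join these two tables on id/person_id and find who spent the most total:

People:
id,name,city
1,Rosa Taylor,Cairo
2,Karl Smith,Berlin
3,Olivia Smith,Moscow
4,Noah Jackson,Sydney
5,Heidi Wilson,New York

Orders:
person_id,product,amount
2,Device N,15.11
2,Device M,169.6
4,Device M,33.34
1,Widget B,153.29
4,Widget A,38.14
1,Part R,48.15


Join on: people.id = orders.person_id

Joined rows:
  Karl Smith (Berlin) bought Device N for $15.11
  Karl Smith (Berlin) bought Device M for $169.6
  Noah Jackson (Sydney) bought Device M for $33.34
  Rosa Taylor (Cairo) bought Widget B for $153.29
  Noah Jackson (Sydney) bought Widget A for $38.14
  Rosa Taylor (Cairo) bought Part R for $48.15

Total per person:
  Rosa Taylor: $201.44
  Karl Smith: $184.71
  Noah Jackson: $71.48

Top spender: Rosa Taylor ($201.44)

Rosa Taylor ($201.44)


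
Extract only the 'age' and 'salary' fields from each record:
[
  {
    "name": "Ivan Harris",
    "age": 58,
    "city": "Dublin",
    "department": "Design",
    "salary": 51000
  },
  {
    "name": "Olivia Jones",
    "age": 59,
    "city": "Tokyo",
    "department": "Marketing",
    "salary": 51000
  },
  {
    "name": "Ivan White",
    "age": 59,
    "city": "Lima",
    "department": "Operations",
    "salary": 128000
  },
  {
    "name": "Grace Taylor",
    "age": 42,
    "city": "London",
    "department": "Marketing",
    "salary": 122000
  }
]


Original: 4 records with fields: name, age, city, department, salary
Keep: ['age', 'salary']
Drop: ['name', 'city', 'department']
Result: 4 records, 2 fields each

[
  {
    "age": 58,
    "salary": 51000
  },
  {
    "age": 59,
    "salary": 51000
  },
  {
    "age": 59,
    "salary": 128000
  },
  {
    "age": 42,
    "salary": 122000
  }
]


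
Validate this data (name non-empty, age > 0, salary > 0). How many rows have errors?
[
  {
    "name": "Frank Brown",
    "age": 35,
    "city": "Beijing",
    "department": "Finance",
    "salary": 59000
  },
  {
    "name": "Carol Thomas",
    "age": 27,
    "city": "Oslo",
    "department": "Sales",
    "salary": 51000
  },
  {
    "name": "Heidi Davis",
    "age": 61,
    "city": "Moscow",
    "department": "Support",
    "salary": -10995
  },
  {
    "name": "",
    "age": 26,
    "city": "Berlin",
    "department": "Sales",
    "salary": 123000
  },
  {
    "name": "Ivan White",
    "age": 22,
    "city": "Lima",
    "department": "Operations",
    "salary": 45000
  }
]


Validating 5 records:
Rules: name non-empty, age > 0, salary > 0

  Row 1 (Frank Brown): OK
  Row 2 (Carol Thomas): OK
  Row 3 (Heidi Davis): negative salary: -10995
  Row 4 (???): empty name
  Row 5 (Ivan White): OK

Total errors: 2

2 errors


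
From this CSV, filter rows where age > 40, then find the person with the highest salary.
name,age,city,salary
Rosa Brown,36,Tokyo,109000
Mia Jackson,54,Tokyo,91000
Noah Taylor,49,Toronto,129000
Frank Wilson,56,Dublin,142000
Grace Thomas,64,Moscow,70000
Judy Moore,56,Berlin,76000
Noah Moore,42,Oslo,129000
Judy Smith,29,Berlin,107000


Filter: age > 40
Sort by: salary (descending)

Filtered records (6):
  Frank Wilson, age 56, salary $142000
  Noah Taylor, age 49, salary $129000
  Noah Moore, age 42, salary $129000
  Mia Jackson, age 54, salary $91000
  Judy Moore, age 56, salary $76000
  Grace Thomas, age 64, salary $70000

Highest salary: Frank Wilson ($142000)

Frank Wilson


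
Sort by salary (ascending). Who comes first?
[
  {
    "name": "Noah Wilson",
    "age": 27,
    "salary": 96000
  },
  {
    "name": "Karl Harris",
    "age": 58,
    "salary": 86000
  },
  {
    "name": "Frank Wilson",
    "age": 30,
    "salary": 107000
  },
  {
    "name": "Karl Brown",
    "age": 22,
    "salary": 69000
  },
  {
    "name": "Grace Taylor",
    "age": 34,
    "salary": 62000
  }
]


Sort by: salary (ascending)

Sorted order:
  1. Grace Taylor (salary = 62000)
  2. Karl Brown (salary = 69000)
  3. Karl Harris (salary = 86000)
  4. Noah Wilson (salary = 96000)
  5. Frank Wilson (salary = 107000)

First: Grace Taylor

Grace Taylor


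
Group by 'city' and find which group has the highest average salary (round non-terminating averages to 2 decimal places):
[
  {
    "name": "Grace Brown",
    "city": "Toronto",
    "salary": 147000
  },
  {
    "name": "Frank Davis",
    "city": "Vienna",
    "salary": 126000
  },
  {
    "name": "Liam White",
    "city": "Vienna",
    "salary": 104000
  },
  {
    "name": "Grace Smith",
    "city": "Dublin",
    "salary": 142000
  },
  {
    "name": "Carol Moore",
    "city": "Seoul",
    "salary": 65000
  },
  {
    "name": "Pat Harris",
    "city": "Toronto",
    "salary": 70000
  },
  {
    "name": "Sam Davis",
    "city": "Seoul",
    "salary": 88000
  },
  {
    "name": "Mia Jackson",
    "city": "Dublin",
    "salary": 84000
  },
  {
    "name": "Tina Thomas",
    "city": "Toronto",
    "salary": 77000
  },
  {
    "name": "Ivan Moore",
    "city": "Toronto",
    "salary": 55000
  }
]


Group by: city

Groups:
  Dublin: 2 people, avg salary = 226000/2 = $113000
  Seoul: 2 people, avg salary = 153000/2 = $76500
  Toronto: 4 people, avg salary = 349000/4 = $87250
  Vienna: 2 people, avg salary = 230000/2 = $115000

Highest average salary: Vienna ($115000)

Vienna ($115000)


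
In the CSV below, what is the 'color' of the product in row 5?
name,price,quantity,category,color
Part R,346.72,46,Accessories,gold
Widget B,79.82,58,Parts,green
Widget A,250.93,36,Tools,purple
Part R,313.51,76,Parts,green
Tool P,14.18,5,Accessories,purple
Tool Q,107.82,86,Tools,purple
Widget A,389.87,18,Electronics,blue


Query: Row 5 ('Tool P'), column 'color'
Value: purple

purple


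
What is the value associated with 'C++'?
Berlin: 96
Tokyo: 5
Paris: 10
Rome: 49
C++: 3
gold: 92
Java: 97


Looking up key 'C++'
Value: 3

3


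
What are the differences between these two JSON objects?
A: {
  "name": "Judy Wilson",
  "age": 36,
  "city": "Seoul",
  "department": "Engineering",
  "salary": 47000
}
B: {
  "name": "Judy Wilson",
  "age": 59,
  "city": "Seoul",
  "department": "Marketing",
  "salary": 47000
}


Comparing each field (in key order):
  name: same
  age: DIFFERENT
  city: same
  department: DIFFERENT
  salary: same
Differences:
  age: 36 -> 59
  department: Engineering -> Marketing

2 field(s) changed

2 changes: age, department


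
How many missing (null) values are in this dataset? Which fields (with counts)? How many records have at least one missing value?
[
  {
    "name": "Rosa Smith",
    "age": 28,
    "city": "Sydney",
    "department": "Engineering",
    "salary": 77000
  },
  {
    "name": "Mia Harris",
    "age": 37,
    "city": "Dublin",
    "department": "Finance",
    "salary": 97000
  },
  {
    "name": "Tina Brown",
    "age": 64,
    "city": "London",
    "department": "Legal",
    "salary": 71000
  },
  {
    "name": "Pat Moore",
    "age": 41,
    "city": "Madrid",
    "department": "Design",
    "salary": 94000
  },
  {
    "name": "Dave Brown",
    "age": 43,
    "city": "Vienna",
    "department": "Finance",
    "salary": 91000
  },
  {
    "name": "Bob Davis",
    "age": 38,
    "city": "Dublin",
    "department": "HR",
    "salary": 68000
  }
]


Checking for missing (null) values in 6 records:

  Rosa Smith: complete
  Mia Harris: complete
  Tina Brown: complete
  Pat Moore: complete
  Dave Brown: complete
  Bob Davis: complete

Per field:
  name: 0 missing
  age: 0 missing
  city: 0 missing
  department: 0 missing
  salary: 0 missing

Total missing values: 0
Records with any missing: 0

0 missing values (none); 0 incomplete records


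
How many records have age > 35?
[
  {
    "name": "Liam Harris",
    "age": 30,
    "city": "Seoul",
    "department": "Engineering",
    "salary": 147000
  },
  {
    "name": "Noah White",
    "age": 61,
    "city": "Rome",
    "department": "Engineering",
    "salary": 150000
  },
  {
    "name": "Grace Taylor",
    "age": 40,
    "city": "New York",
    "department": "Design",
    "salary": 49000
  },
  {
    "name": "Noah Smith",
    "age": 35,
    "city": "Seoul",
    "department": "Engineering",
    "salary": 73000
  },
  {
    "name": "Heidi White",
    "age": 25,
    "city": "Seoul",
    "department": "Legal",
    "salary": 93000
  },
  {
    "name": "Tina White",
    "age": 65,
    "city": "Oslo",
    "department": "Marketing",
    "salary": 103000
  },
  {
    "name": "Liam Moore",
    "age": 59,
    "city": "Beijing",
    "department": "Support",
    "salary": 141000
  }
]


Data: 7 records
Condition: age > 35

Checking each record:
  Liam Harris: 30
  Noah White: 61 MATCH
  Grace Taylor: 40 MATCH
  Noah Smith: 35
  Heidi White: 25
  Tina White: 65 MATCH
  Liam Moore: 59 MATCH

Count: 4

4


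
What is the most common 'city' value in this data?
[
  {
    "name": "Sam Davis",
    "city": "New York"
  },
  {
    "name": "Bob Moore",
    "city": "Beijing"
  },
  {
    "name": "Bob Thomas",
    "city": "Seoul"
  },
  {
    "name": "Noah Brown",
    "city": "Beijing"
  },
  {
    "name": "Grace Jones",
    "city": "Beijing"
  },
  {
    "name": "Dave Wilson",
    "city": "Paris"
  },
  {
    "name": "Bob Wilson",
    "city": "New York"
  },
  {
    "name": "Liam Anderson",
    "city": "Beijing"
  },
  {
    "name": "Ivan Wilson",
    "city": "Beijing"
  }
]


Counting 'city' values across 9 records:

  Beijing: 5 #####
  New York: 2 ##
  Seoul: 1 #
  Paris: 1 #

Most common: Beijing (5 times)

Beijing (5 times)


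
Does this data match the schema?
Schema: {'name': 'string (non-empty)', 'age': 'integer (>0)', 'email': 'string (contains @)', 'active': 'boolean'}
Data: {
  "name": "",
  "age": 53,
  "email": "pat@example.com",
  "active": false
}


Validating each field against schema:
  name: FAIL ("" is an empty string)
  age: OK (positive integer)
  email: OK (string with @)
  active: OK (boolean)

Result: INVALID (1 error: name)

INVALID (1 error: name)


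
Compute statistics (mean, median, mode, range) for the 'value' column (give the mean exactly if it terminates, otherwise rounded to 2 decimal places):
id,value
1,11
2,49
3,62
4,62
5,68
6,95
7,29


Data: [11, 49, 62, 62, 68, 95, 29]
Count: 7
Sum: 376
Mean: 376/7 ≈ 53.71 (rounded to 2 decimal places)
Sorted: [11, 29, 49, 62, 62, 68, 95]
Median: 62.0
Mode: 62 (2 times)
Range: 95 - 11 = 84
Min: 11, Max: 95

mean≈53.71, median=62.0, mode=62, range=84


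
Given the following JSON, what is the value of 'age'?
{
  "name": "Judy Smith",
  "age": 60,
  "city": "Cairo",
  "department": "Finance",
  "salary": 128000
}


Looking up field 'age'
Value: 60

60


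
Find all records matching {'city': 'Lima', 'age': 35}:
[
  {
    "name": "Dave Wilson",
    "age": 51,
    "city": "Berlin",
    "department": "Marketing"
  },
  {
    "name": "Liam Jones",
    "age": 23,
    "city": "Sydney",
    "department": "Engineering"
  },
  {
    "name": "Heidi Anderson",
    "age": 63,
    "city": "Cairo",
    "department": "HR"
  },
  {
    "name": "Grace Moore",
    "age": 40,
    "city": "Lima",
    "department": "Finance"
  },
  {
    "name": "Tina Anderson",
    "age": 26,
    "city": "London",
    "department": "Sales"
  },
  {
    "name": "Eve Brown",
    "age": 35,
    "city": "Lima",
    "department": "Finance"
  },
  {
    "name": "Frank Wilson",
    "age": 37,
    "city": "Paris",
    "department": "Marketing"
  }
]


Search criteria: {'city': 'Lima', 'age': 35}

Checking 7 records:
  Dave Wilson: {city: Berlin, age: 51}
  Liam Jones: {city: Sydney, age: 23}
  Heidi Anderson: {city: Cairo, age: 63}
  Grace Moore: {city: Lima, age: 40}
  Tina Anderson: {city: London, age: 26}
  Eve Brown: {city: Lima, age: 35} <-- MATCH
  Frank Wilson: {city: Paris, age: 37}

Matches: ["Eve Brown"]

["Eve Brown"]


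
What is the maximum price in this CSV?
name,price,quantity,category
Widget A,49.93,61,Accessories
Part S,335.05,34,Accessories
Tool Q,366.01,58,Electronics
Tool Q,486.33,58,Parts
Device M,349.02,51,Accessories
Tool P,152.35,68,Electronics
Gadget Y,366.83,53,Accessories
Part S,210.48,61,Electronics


Computing maximum price:
Values: [49.93, 335.05, 366.01, 486.33, 349.02, 152.35, 366.83, 210.48]
Max = 486.33

486.33


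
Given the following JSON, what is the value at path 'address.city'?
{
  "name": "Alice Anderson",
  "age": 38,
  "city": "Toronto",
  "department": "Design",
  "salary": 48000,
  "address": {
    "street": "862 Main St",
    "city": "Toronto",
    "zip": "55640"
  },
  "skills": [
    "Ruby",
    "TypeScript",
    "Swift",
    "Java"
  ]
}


Query: address.city
Path: address -> city
Value: Toronto

Toronto


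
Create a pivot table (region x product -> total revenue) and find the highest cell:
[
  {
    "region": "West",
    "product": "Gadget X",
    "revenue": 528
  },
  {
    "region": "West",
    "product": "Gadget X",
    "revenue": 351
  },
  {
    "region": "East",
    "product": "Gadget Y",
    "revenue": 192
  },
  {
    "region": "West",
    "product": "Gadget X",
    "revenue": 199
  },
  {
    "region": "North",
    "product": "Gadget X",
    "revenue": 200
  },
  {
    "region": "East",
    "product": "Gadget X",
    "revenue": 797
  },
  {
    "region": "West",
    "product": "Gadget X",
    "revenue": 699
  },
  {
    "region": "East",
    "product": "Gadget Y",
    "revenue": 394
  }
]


Pivot: region (rows) x product (columns) -> total revenue

     Gadget X      Gadget Y    
East           797           586  
North          200             0  
West          1777             0  

Highest: West / Gadget X = $1777

West / Gadget X = $1777


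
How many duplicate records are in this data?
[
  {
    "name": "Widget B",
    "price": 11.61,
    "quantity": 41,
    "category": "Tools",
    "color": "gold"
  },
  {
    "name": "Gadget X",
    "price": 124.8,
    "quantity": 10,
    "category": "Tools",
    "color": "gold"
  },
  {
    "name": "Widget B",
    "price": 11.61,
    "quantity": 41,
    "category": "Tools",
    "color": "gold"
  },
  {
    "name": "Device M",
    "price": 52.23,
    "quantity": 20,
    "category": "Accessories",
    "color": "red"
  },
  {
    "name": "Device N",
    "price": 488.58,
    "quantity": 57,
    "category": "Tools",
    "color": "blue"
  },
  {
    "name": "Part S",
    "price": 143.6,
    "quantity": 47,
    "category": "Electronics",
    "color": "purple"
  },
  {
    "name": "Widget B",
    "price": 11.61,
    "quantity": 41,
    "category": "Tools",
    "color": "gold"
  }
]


Checking 7 records for duplicates:

  Row 1: Widget B ($11.61, qty 41)
  Row 2: Gadget X ($124.8, qty 10)
  Row 3: Widget B ($11.61, qty 41) <-- DUPLICATE
  Row 4: Device M ($52.23, qty 20)
  Row 5: Device N ($488.58, qty 57)
  Row 6: Part S ($143.6, qty 47)
  Row 7: Widget B ($11.61, qty 41) <-- DUPLICATE

Duplicates found: 2
Unique records: 5

2 duplicates, 5 unique


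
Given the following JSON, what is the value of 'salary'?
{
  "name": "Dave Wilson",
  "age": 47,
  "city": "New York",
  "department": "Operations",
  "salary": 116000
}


Looking up field 'salary'
Value: 116000

116000


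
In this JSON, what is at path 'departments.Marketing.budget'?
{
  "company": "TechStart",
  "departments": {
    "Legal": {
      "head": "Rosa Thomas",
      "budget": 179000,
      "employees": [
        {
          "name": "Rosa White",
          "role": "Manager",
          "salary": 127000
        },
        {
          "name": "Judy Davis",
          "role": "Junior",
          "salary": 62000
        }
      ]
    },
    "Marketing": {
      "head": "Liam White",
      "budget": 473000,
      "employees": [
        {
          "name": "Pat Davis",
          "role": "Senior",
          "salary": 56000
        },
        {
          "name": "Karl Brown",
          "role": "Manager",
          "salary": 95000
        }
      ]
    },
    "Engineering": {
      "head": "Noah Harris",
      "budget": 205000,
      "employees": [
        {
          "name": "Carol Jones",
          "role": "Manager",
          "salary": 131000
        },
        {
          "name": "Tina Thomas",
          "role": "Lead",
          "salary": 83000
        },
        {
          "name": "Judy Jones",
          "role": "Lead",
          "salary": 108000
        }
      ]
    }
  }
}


Path: departments.Marketing.budget

Navigate:
  -> departments
  -> Marketing
  -> budget = 473000

473000


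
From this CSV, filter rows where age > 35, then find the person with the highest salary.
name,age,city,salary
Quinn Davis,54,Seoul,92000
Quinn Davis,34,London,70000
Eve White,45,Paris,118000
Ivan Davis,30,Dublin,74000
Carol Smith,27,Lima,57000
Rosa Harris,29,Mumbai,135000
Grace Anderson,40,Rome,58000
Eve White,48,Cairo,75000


Filter: age > 35
Sort by: salary (descending)

Filtered records (4):
  Eve White, age 45, salary $118000
  Quinn Davis, age 54, salary $92000
  Eve White, age 48, salary $75000
  Grace Anderson, age 40, salary $58000

Highest salary: Eve White ($118000)

Eve White


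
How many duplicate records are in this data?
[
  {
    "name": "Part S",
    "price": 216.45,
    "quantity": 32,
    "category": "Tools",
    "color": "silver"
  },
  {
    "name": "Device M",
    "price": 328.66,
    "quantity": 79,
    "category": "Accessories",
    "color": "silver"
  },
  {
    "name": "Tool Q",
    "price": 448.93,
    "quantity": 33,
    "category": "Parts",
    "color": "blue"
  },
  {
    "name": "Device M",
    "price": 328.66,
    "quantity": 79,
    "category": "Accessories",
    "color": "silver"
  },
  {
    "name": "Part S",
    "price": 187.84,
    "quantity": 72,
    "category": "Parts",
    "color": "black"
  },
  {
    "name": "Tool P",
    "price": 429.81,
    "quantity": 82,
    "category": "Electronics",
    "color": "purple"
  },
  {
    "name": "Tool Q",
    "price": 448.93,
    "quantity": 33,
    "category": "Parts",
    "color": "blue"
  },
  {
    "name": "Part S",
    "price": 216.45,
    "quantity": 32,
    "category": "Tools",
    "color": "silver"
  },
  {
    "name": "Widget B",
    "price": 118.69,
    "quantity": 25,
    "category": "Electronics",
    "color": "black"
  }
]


Checking 9 records for duplicates:

  Row 1: Part S ($216.45, qty 32)
  Row 2: Device M ($328.66, qty 79)
  Row 3: Tool Q ($448.93, qty 33)
  Row 4: Device M ($328.66, qty 79) <-- DUPLICATE
  Row 5: Part S ($187.84, qty 72)
  Row 6: Tool P ($429.81, qty 82)
  Row 7: Tool Q ($448.93, qty 33) <-- DUPLICATE
  Row 8: Part S ($216.45, qty 32) <-- DUPLICATE
  Row 9: Widget B ($118.69, qty 25)

Duplicates found: 3
Unique records: 6

3 duplicates, 6 unique


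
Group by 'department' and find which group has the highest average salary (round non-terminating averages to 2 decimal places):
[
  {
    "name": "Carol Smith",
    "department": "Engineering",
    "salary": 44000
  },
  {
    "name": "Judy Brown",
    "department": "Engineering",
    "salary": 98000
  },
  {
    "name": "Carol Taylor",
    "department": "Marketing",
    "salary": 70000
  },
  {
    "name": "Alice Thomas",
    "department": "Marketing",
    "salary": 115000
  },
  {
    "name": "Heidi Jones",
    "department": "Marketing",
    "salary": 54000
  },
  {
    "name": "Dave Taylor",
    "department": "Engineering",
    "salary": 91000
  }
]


Group by: department

Groups:
  Engineering: 3 people, avg salary = 233000/3 ≈ $77666.67
  Marketing: 3 people, avg salary = 239000/3 ≈ $79666.67

Highest average salary: Marketing (≈$79666.67)

Marketing (≈$79666.67)


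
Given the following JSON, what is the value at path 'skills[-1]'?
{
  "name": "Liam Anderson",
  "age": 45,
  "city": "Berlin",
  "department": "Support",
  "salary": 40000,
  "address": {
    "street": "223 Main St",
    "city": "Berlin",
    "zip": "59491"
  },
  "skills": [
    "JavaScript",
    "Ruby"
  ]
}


Query: skills[-1]
Path: skills -> last element
Value: Ruby

Ruby


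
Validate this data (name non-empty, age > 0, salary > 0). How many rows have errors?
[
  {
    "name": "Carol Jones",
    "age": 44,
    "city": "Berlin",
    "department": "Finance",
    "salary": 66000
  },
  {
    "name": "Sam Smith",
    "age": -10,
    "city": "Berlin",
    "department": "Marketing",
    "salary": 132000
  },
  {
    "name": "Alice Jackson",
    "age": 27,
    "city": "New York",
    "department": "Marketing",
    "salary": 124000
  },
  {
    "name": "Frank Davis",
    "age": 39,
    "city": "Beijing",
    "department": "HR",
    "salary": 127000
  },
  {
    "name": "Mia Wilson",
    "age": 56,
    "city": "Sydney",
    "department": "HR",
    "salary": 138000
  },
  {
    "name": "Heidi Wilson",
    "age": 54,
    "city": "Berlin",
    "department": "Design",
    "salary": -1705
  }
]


Validating 6 records:
Rules: name non-empty, age > 0, salary > 0

  Row 1 (Carol Jones): OK
  Row 2 (Sam Smith): negative age: -10
  Row 3 (Alice Jackson): OK
  Row 4 (Frank Davis): OK
  Row 5 (Mia Wilson): OK
  Row 6 (Heidi Wilson): negative salary: -1705

Total errors: 2

2 errors


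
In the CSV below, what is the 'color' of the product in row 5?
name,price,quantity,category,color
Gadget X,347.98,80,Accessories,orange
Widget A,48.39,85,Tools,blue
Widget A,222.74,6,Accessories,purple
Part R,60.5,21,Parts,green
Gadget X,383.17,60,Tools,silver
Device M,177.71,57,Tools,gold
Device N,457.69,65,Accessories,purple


Query: Row 5 ('Gadget X'), column 'color'
Value: silver

silver


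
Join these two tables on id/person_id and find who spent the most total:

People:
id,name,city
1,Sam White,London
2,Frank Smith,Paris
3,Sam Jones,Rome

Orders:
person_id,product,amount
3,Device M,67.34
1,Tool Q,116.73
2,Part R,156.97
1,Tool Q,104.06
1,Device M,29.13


Join on: people.id = orders.person_id

Joined rows:
  Sam Jones (Rome) bought Device M for $67.34
  Sam White (London) bought Tool Q for $116.73
  Frank Smith (Paris) bought Part R for $156.97
  Sam White (London) bought Tool Q for $104.06
  Sam White (London) bought Device M for $29.13

Total per person:
  Sam White: $249.92
  Frank Smith: $156.97
  Sam Jones: $67.34

Top spender: Sam White ($249.92)

Sam White ($249.92)


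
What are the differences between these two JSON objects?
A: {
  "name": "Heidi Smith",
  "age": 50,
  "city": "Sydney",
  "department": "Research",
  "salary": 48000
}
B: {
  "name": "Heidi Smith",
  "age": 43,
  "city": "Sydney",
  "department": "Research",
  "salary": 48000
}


Comparing each field (in key order):
  name: same
  age: DIFFERENT
  city: same
  department: same
  salary: same
Differences:
  age: 50 -> 43

1 field(s) changed

1 change: age


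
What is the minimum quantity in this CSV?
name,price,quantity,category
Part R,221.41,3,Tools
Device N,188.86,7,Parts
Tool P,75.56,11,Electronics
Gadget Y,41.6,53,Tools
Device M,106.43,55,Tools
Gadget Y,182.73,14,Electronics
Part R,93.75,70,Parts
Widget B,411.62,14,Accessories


Computing minimum quantity:
Values: [3, 7, 11, 53, 55, 14, 70, 14]
Min = 3

3


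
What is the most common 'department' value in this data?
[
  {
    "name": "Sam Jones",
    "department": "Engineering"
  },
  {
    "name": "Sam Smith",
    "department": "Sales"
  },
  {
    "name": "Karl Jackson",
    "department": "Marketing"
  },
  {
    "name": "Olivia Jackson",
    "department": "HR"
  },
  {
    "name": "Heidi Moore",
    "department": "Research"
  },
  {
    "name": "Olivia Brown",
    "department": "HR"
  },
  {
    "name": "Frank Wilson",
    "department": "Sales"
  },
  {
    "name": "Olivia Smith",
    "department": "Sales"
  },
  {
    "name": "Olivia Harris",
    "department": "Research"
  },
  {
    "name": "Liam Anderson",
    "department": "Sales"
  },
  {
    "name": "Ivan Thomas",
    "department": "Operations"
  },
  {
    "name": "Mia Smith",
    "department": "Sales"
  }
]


Counting 'department' values across 12 records:

  Sales: 5 #####
  HR: 2 ##
  Research: 2 ##
  Engineering: 1 #
  Marketing: 1 #
  Operations: 1 #

Most common: Sales (5 times)

Sales (5 times)


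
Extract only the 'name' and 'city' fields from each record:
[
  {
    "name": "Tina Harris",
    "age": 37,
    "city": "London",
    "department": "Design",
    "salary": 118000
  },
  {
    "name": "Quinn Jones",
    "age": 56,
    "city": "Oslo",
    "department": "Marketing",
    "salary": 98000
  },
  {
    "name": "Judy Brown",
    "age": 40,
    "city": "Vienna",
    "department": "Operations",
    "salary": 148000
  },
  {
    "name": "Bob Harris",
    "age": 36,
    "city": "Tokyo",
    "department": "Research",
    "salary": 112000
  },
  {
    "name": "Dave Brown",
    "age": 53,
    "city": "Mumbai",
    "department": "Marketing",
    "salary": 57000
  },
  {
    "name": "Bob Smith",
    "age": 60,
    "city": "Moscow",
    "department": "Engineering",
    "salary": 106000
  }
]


Original: 6 records with fields: name, age, city, department, salary
Keep: ['name', 'city']
Drop: ['age', 'department', 'salary']
Result: 6 records, 2 fields each

[
  {
    "name": "Tina Harris",
    "city": "London"
  },
  {
    "name": "Quinn Jones",
    "city": "Oslo"
  },
  {
    "name": "Judy Brown",
    "city": "Vienna"
  },
  {
    "name": "Bob Harris",
    "city": "Tokyo"
  },
  {
    "name": "Dave Brown",
    "city": "Mumbai"
  },
  {
    "name": "Bob Smith",
    "city": "Moscow"
  }
]


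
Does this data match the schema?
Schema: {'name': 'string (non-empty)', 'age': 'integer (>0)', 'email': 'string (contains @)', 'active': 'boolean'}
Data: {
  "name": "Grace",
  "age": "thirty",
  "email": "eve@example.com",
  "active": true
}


Validating each field against schema:
  name: OK (non-empty string)
  age: FAIL ("thirty" is not an integer)
  email: OK (string with @)
  active: OK (boolean)

Result: INVALID (1 error: age)

INVALID (1 error: age)


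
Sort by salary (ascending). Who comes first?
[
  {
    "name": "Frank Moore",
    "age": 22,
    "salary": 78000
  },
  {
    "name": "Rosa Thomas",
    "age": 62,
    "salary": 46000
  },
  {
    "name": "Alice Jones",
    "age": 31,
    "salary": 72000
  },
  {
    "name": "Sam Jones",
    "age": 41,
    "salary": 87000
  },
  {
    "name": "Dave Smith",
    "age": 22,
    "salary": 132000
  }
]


Sort by: salary (ascending)

Sorted order:
  1. Rosa Thomas (salary = 46000)
  2. Alice Jones (salary = 72000)
  3. Frank Moore (salary = 78000)
  4. Sam Jones (salary = 87000)
  5. Dave Smith (salary = 132000)

First: Rosa Thomas

Rosa Thomas


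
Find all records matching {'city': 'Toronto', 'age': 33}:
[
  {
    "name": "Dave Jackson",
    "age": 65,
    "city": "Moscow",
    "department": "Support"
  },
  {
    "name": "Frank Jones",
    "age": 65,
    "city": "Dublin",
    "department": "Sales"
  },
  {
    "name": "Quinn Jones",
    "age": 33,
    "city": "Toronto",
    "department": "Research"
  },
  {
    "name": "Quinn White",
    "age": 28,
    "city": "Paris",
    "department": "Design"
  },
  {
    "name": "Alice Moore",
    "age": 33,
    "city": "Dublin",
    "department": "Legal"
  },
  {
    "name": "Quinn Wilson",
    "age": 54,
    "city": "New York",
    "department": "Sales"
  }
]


Search criteria: {'city': 'Toronto', 'age': 33}

Checking 6 records:
  Dave Jackson: {city: Moscow, age: 65}
  Frank Jones: {city: Dublin, age: 65}
  Quinn Jones: {city: Toronto, age: 33} <-- MATCH
  Quinn White: {city: Paris, age: 28}
  Alice Moore: {city: Dublin, age: 33}
  Quinn Wilson: {city: New York, age: 54}

Matches: ["Quinn Jones"]

["Quinn Jones"]


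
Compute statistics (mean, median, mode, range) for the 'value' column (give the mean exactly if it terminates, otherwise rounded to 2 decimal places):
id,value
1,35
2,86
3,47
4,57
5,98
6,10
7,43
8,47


Data: [35, 86, 47, 57, 98, 10, 43, 47]
Count: 8
Sum: 423
Mean: 423/8 = 52.875
Sorted: [10, 35, 43, 47, 47, 57, 86, 98]
Median: 47.0
Mode: 47 (2 times)
Range: 98 - 10 = 88
Min: 10, Max: 98

mean=52.875, median=47.0, mode=47, range=88


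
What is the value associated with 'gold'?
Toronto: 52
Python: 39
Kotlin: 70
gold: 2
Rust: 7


Looking up key 'gold'
Value: 2

2


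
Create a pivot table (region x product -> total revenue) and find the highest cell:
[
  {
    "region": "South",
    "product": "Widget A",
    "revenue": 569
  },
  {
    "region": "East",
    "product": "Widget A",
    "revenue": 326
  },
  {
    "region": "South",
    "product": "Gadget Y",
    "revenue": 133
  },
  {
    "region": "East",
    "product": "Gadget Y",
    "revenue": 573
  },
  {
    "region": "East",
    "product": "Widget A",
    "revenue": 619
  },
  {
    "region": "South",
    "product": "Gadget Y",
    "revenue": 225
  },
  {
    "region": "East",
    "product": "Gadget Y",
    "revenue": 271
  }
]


Pivot: region (rows) x product (columns) -> total revenue

     Gadget Y      Widget A    
East           844           945  
South          358           569  

Highest: East / Widget A = $945

East / Widget A = $945


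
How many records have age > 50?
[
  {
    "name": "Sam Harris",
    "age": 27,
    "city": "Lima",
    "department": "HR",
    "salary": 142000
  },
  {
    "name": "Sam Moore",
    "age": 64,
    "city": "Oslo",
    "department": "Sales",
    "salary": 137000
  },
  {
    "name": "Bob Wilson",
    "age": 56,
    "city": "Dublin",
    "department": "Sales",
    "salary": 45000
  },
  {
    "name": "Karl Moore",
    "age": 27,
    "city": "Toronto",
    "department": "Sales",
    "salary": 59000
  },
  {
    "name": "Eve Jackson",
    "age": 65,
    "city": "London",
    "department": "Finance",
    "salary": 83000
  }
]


Data: 5 records
Condition: age > 50

Checking each record:
  Sam Harris: 27
  Sam Moore: 64 MATCH
  Bob Wilson: 56 MATCH
  Karl Moore: 27
  Eve Jackson: 65 MATCH

Count: 3

3


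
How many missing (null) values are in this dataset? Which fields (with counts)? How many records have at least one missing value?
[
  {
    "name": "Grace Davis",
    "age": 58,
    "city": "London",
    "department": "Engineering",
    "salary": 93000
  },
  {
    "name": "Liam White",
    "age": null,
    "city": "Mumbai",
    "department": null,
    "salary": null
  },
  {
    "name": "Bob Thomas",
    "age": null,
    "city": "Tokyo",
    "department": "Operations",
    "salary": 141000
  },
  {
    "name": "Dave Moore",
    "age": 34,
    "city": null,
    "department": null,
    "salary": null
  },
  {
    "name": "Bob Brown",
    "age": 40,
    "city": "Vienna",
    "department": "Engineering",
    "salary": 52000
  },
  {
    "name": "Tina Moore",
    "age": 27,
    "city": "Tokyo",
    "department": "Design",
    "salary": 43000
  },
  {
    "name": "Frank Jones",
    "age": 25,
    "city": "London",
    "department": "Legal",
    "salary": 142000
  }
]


Checking for missing (null) values in 7 records:

  Grace Davis: complete
  Liam White: age, department, salary
  Bob Thomas: age
  Dave Moore: city, department, salary
  Bob Brown: complete
  Tina Moore: complete
  Frank Jones: complete

Per field:
  name: 0 missing
  age: 2 missing
  city: 1 missing
  department: 2 missing
  salary: 2 missing

Total missing values: 7
Records with any missing: 3

7 missing values (age: 2, city: 1, department: 2, salary: 2); 3 incomplete records


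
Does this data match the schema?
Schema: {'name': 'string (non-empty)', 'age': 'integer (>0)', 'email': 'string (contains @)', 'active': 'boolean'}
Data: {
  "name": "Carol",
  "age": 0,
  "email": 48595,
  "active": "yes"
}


Validating each field against schema:
  name: OK (non-empty string)
  age: FAIL (0 is not > 0)
  email: FAIL (48595 is not a string)
  active: FAIL ("yes" is not a boolean)

Result: INVALID (3 errors: age, email, active)

INVALID (3 errors: age, email, active)


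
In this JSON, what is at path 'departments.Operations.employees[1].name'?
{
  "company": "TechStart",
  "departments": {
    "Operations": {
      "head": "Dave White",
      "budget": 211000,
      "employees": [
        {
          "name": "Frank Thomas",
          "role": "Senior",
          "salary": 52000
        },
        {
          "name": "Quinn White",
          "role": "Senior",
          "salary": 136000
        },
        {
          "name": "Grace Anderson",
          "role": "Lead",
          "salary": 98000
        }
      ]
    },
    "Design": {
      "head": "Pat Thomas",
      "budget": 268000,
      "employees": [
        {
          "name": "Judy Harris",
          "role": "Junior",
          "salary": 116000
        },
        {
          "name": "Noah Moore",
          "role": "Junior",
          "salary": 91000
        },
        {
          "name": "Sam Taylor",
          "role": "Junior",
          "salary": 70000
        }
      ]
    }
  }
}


Path: departments.Operations.employees[1].name

Navigate:
  -> departments
  -> Operations
  -> employees[1].name = 'Quinn White'

Quinn White


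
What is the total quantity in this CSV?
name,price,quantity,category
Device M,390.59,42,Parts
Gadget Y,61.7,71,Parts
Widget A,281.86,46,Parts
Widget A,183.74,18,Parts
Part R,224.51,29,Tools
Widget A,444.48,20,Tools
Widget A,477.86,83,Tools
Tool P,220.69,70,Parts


Computing total quantity:
Values: [42, 71, 46, 18, 29, 20, 83, 70]
Sum = 379

379


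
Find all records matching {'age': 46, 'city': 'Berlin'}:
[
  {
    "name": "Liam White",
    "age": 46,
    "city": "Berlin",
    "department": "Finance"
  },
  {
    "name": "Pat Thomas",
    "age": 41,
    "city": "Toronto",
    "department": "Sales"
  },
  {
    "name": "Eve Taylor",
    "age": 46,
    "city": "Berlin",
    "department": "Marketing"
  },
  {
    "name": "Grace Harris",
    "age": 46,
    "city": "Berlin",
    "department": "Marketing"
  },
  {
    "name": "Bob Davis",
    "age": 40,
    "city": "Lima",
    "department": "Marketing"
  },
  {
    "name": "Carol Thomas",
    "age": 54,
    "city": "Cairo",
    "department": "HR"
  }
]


Search criteria: {'age': 46, 'city': 'Berlin'}

Checking 6 records:
  Liam White: {age: 46, city: Berlin} <-- MATCH
  Pat Thomas: {age: 41, city: Toronto}
  Eve Taylor: {age: 46, city: Berlin} <-- MATCH
  Grace Harris: {age: 46, city: Berlin} <-- MATCH
  Bob Davis: {age: 40, city: Lima}
  Carol Thomas: {age: 54, city: Cairo}

Matches: ["Liam White", "Eve Taylor", "Grace Harris"]

["Liam White", "Eve Taylor", "Grace Harris"]


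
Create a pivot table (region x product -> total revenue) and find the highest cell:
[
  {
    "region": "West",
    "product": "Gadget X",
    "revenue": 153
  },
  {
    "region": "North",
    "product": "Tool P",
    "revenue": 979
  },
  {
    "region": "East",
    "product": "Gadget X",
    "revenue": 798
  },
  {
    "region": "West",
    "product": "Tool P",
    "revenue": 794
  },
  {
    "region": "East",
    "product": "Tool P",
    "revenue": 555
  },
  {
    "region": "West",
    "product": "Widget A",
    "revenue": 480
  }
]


Pivot: region (rows) x product (columns) -> total revenue

     Gadget X      Tool P        Widget A    
East           798           555             0  
North            0           979             0  
West           153           794           480  

Highest: North / Tool P = $979

North / Tool P = $979


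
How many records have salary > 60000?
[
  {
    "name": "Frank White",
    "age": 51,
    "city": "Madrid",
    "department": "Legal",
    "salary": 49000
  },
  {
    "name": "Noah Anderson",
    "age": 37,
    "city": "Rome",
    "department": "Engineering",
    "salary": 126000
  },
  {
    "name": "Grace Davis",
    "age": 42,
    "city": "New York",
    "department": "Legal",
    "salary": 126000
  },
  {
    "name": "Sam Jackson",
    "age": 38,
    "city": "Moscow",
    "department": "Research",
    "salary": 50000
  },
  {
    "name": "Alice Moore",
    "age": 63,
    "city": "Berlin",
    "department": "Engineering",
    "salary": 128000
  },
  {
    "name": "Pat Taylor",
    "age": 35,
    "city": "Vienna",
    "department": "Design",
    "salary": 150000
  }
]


Data: 6 records
Condition: salary > 60000

Checking each record:
  Frank White: 49000
  Noah Anderson: 126000 MATCH
  Grace Davis: 126000 MATCH
  Sam Jackson: 50000
  Alice Moore: 128000 MATCH
  Pat Taylor: 150000 MATCH

Count: 4

4


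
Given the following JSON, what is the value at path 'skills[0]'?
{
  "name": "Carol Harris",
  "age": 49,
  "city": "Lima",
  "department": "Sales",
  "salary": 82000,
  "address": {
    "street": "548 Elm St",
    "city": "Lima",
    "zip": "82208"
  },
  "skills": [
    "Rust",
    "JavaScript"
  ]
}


Query: skills[0]
Path: skills -> first element
Value: Rust

Rust


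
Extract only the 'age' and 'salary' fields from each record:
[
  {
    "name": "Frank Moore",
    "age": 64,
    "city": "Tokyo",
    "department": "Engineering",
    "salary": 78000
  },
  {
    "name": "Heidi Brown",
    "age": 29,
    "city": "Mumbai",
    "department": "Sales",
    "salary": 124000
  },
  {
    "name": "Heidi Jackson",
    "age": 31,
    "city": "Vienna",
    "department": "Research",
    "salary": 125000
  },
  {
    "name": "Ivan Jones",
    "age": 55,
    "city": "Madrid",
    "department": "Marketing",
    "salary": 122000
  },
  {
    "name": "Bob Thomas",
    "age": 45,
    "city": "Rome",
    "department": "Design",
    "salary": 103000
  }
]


Original: 5 records with fields: name, age, city, department, salary
Keep: ['age', 'salary']
Drop: ['name', 'city', 'department']
Result: 5 records, 2 fields each

[
  {
    "age": 64,
    "salary": 78000
  },
  {
    "age": 29,
    "salary": 124000
  },
  {
    "age": 31,
    "salary": 125000
  },
  {
    "age": 55,
    "salary": 122000
  },
  {
    "age": 45,
    "salary": 103000
  }
]


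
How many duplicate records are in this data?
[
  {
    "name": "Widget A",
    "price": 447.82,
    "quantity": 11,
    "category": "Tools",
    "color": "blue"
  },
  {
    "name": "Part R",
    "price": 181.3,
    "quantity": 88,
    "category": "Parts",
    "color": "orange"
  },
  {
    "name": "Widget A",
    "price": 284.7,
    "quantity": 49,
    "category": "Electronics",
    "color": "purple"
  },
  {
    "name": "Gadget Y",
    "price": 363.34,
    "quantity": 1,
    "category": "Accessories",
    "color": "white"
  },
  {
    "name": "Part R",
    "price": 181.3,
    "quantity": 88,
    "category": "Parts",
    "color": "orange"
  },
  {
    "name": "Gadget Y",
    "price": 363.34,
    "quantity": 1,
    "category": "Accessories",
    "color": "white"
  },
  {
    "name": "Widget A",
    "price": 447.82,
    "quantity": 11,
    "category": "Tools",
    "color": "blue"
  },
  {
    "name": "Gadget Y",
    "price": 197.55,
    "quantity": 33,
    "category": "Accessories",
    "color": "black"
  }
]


Checking 8 records for duplicates:

  Row 1: Widget A ($447.82, qty 11)
  Row 2: Part R ($181.3, qty 88)
  Row 3: Widget A ($284.7, qty 49)
  Row 4: Gadget Y ($363.34, qty 1)
  Row 5: Part R ($181.3, qty 88) <-- DUPLICATE
  Row 6: Gadget Y ($363.34, qty 1) <-- DUPLICATE
  Row 7: Widget A ($447.82, qty 11) <-- DUPLICATE
  Row 8: Gadget Y ($197.55, qty 33)

Duplicates found: 3
Unique records: 5

3 duplicates, 5 unique


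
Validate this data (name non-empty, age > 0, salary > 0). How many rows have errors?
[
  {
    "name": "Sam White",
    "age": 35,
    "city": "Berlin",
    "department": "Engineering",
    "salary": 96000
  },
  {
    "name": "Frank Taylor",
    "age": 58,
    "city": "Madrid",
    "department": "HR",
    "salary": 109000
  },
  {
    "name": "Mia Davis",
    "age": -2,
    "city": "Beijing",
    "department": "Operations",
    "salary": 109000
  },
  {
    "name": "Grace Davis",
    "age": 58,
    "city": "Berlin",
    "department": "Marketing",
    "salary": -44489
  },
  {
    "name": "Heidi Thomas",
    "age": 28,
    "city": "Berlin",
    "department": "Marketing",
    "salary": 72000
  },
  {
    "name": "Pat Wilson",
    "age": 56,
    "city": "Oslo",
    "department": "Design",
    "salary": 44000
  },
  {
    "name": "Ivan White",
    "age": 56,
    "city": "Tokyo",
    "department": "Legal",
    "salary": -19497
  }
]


Validating 7 records:
Rules: name non-empty, age > 0, salary > 0

  Row 1 (Sam White): OK
  Row 2 (Frank Taylor): OK
  Row 3 (Mia Davis): negative age: -2
  Row 4 (Grace Davis): negative salary: -44489
  Row 5 (Heidi Thomas): OK
  Row 6 (Pat Wilson): OK
  Row 7 (Ivan White): negative salary: -19497

Total errors: 3

3 errors
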